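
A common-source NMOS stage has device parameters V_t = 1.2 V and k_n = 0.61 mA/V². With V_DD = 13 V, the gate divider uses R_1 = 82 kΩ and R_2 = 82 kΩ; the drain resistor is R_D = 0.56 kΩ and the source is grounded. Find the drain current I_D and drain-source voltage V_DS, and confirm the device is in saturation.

V_G = V_DD·R_2/(R_1+R_2) = 13×82/164 = 6.5 V. With the source grounded, V_GS = V_G = 6.5 V.
Assume saturation: I_D = (k_n/2)(V_GS − V_t)² = (0.61/2)×(6.5 − 1.2)² = 0.305×5.3² = 8.57 mA.
V_DS = V_DD − I_D·R_D = 13 − 8.57×0.56 = 8.2 V.
Saturation requires V_DS ≥ V_GS − V_t = 5.3 V; 8.2 ≥ 5.3 ✓.

I_D ≈ 8.6 mA, V_DS ≈ 8.2 V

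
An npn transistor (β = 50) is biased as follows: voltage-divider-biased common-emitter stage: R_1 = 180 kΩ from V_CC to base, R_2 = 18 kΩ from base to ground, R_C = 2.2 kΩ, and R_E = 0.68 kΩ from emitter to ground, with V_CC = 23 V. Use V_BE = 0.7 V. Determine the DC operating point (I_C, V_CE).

Thevenize the base divider: V_Th = V_CC·R_2/(R_1+R_2) = 23×18/198 = 2.09 V, R_Th = R_1‖R_2 = 16.4 kΩ.
Base-emitter loop: V_Th = I_B·R_Th + V_BE + (β+1)I_B·R_E, so I_B = (2.09 − 0.7) / (16.4 + 51×0.68) = 0.0272 mA.
I_C = β·I_B = 50×0.0272 = 1.36 mA, and I_E = (β+1)I_B = 1.39 mA.
V_CE = V_CC − I_C·R_C − I_E·R_E = 23 − 1.36×2.2 − 1.39×0.68 = 19.1 V.
V_CE = 19.1 V > 0.2 V confirms active-region operation.

I_C ≈ 1.4 mA, V_CE ≈ 19 V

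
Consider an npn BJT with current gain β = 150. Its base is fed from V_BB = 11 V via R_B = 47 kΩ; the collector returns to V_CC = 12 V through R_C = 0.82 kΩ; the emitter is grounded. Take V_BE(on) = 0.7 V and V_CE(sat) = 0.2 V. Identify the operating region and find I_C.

Assume active: I_B = (11 − 0.7)/47 = 0.219 mA, giving I_C = β·I_B = 32.9 mA.
But then V_CE = 12 − 32.9×0.82 = -15 V < V_CE(sat) = 0.2 V — impossible in the active region.
So the transistor is saturated. With V_CE = 0.2 V, I_C = (V_CC − 0.2)/R_C = 11.8/0.82 = 14.4 mA.
Check: β·I_B = 32.9 mA > I_C = 14.4 mA, confirming saturation.

saturation; I_C ≈ 14 mA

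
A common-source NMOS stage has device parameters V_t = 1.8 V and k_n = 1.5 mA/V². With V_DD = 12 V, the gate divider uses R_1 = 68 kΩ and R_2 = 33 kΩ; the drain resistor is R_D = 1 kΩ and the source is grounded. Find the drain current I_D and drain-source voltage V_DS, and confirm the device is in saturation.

V_G = V_DD·R_2/(R_1+R_2) = 12×33/101 = 3.92 V. With the source grounded, V_GS = V_G = 3.92 V.
Assume saturation: I_D = (k_n/2)(V_GS − V_t)² = (1.5/2)×(3.92 − 1.8)² = 0.75×2.12² = 3.37 mA.
V_DS = V_DD − I_D·R_D = 12 − 3.37×1 = 8.63 V.
Saturation requires V_DS ≥ V_GS − V_t = 2.12 V; 8.63 ≥ 2.12 ✓.

I_D ≈ 3.4 mA, V_DS ≈ 8.6 V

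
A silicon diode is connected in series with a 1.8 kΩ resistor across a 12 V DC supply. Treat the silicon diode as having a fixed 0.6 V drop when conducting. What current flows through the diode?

I ≈ 6.3 mA

KVL around the loop: 12 = V_D + I·R = 0.6 + I × 1.8 kΩ.
So I = (12 − 0.6) / 1.8 kΩ = 11.4 / 1.8 = 6.33 mA.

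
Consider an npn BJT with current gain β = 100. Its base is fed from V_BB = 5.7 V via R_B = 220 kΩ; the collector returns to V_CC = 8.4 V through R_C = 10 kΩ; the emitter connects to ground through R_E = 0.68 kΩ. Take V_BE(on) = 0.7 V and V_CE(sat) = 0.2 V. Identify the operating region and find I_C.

saturation; I_C ≈ 0.77 mA

Assume active: I_B = (5.7 − 0.7)/(220 + 101×0.68) = 0.0173 mA, I_C = β·I_B = 1.73 mA.
Then V_CE = 8.4 − 1.73×10 − 1.75×0.68 = -10.1 V < 0.2 V — the active assumption fails.
Re-solve with V_CE = 0.2 V. KCL at the emitter: V_E/R_E = (V_BB−0.7−V_E)/R_B + (V_CC−0.2−V_E)/R_C, giving V_E = 0.535 V.
I_C = (V_CC − 0.2 − V_E)/R_C = (8.2 − 0.535)/10 = 0.766 mA.
Check: I_B = (5 − 0.535)/220 = 0.0203 mA, and β·I_B = 2.03 mA > I_C, confirming saturation.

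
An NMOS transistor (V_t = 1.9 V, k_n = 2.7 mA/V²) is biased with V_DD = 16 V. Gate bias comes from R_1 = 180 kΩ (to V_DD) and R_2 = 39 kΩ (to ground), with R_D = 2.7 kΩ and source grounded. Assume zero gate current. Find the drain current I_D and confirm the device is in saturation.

I_D ≈ 1.2 mA

V_G = V_DD·R_2/(R_1+R_2) = 16×39/219 = 2.85 V. With the source grounded, V_GS = V_G = 2.85 V.
Assume saturation: I_D = (k_n/2)(V_GS − V_t)² = (2.7/2)×(2.85 − 1.9)² = 1.35×0.949² = 1.22 mA.
V_DS = V_DD − I_D·R_D = 16 − 1.22×2.7 = 12.7 V.
Saturation requires V_DS ≥ V_GS − V_t = 0.949 V; 12.7 ≥ 0.949 ✓.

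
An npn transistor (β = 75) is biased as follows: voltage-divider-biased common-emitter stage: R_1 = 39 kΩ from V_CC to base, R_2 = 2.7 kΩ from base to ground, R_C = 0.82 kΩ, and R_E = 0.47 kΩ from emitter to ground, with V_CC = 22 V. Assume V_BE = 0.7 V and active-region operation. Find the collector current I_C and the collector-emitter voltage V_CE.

Thevenize the base divider: V_Th = V_CC·R_2/(R_1+R_2) = 22×2.7/41.7 = 1.42 V, R_Th = R_1‖R_2 = 2.53 kΩ.
Base-emitter loop: V_Th = I_B·R_Th + V_BE + (β+1)I_B·R_E, so I_B = (1.42 − 0.7) / (2.53 + 76×0.47) = 0.0189 mA.
I_C = β·I_B = 75×0.0189 = 1.42 mA, and I_E = (β+1)I_B = 1.44 mA.
V_CE = V_CC − I_C·R_C − I_E·R_E = 22 − 1.42×0.82 − 1.44×0.47 = 20.2 V.
V_CE = 20.2 V > 0.2 V confirms active-region operation.

I_C ≈ 1.4 mA, V_CE ≈ 20 V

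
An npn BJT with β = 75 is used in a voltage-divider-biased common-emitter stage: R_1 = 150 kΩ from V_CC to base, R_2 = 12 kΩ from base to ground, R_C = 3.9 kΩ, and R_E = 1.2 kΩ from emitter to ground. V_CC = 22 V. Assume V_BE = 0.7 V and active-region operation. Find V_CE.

Thevenize the base divider: V_Th = V_CC·R_2/(R_1+R_2) = 22×12/162 = 1.63 V, R_Th = R_1‖R_2 = 11.1 kΩ.
Base-emitter loop: V_Th = I_B·R_Th + V_BE + (β+1)I_B·R_E, so I_B = (1.63 − 0.7) / (11.1 + 76×1.2) = 0.00909 mA.
I_C = β·I_B = 75×0.00909 = 0.681 mA, and I_E = (β+1)I_B = 0.691 mA.
V_CE = V_CC − I_C·R_C − I_E·R_E = 22 − 0.681×3.9 − 0.691×1.2 = 18.5 V.
V_CE = 18.5 V > 0.2 V confirms active-region operation.

V_CE ≈ 19 V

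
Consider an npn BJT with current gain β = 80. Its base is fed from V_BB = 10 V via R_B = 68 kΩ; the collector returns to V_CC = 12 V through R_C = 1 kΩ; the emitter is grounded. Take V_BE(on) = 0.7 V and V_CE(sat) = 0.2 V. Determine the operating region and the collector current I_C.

active; I_C ≈ 11 mA

Assume active. Base-emitter loop: I_B = (V_BB − V_BE)/R_B = (10 − 0.7)/68 = 0.137 mA.
I_C = β·I_B = 80×0.137 = 10.9 mA.
V_CE = V_CC − I_C·R_C = 12 − 10.9×1 = 1.06 V > V_CE(sat), so the active-region assumption holds.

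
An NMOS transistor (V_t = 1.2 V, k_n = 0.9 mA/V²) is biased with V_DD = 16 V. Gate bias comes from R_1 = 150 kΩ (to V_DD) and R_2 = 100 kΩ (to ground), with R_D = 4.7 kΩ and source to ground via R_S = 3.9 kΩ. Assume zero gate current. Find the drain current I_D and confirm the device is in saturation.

V_G = V_DD·R_2/(R_1+R_2) = 16×100/250 = 6.4 V.
Assume saturation: I_D = (k_n/2)(V_GS − V_t)² with V_GS = V_G − I_D·R_S = 6.4 − 3.9·I_D.
Substituting gives 6.84·I_D² − 19.3·I_D + 12.2 = 0, with roots I_D = 0.959 or 1.85 mA.
The root I_D = 1.85 mA gives V_GS = -0.83 V ≤ V_t, so take I_D = 0.959 mA.
Then V_GS = 2.66 V and V_DS = V_DD − I_D(R_D+R_S) = 16 − 0.959×8.6 = 7.75 V.
Saturation requires V_DS ≥ V_GS − V_t = 1.46 V; 7.75 ≥ 1.46 ✓.

I_D ≈ 0.96 mA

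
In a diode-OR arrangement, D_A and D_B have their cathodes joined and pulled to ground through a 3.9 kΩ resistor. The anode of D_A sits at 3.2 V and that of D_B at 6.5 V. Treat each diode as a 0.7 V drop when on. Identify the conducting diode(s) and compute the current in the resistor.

Only D_B conducts; I_R ≈ 1.5 mA

Assume both conduct. Then node N would need to be at both 3.2−0.7 = 2.5 V and 6.5−0.7 = 5.8 V, which is impossible.
Assume only D_B conducts: V_N = 6.5 − 0.7 = 5.8 V, so I_R = 5.8/3.9 = 1.49 mA.
Check D_A: its anode-to-cathode voltage is 3.2 − 5.8 = -2.6 V < 0.7 V, so it is off. The assumption is consistent.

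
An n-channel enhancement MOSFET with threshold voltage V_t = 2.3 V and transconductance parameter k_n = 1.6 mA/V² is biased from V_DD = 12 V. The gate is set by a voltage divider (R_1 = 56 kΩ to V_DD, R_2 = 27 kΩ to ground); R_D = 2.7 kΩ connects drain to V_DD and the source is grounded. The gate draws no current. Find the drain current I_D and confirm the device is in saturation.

I_D ≈ 2.1 mA

V_G = V_DD·R_2/(R_1+R_2) = 12×27/83 = 3.9 V. With the source grounded, V_GS = V_G = 3.9 V.
Assume saturation: I_D = (k_n/2)(V_GS − V_t)² = (1.6/2)×(3.9 − 2.3)² = 0.8×1.6² = 2.06 mA.
V_DS = V_DD − I_D·R_D = 12 − 2.06×2.7 = 6.45 V.
Saturation requires V_DS ≥ V_GS − V_t = 1.6 V; 6.45 ≥ 1.6 ✓.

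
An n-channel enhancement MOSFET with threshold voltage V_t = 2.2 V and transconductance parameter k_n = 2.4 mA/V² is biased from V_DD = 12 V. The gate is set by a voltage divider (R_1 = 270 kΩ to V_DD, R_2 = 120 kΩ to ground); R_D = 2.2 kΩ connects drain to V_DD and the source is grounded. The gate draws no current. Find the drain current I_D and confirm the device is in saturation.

V_G = V_DD·R_2/(R_1+R_2) = 12×120/390 = 3.69 V. With the source grounded, V_GS = V_G = 3.69 V.
Assume saturation: I_D = (k_n/2)(V_GS − V_t)² = (2.4/2)×(3.69 − 2.2)² = 1.2×1.49² = 2.67 mA.
V_DS = V_DD − I_D·R_D = 12 − 2.67×2.2 = 6.12 V.
Saturation requires V_DS ≥ V_GS − V_t = 1.49 V; 6.12 ≥ 1.49 ✓.

I_D ≈ 2.7 mA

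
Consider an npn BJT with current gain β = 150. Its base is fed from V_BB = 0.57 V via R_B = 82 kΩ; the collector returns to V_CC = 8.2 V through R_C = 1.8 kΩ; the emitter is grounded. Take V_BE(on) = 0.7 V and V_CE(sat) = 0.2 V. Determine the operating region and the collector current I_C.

cutoff; I_C ≈ 0

V_BB = 0.57 V ≤ V_BE(on) = 0.7 V, so the base-emitter junction is not forward biased.
The transistor is in cutoff: I_B = I_C = 0.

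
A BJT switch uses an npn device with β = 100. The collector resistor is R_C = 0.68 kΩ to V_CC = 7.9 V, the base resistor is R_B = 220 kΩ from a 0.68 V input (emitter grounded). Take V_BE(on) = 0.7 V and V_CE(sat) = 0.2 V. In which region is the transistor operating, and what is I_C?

cutoff; I_C ≈ 0

V_BB = 0.68 V ≤ V_BE(on) = 0.7 V, so the base-emitter junction is not forward biased.
The transistor is in cutoff: I_B = I_C = 0.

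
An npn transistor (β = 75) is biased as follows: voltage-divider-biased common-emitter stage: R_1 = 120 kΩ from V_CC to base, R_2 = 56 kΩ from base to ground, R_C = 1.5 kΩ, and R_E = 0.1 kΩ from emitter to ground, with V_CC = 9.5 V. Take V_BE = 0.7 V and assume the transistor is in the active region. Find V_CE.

Thevenize the base divider: V_Th = V_CC·R_2/(R_1+R_2) = 9.5×56/176 = 3.02 V, R_Th = R_1‖R_2 = 38.2 kΩ.
Base-emitter loop: V_Th = I_B·R_Th + V_BE + (β+1)I_B·R_E, so I_B = (3.02 − 0.7) / (38.2 + 76×0.1) = 0.0507 mA.
I_C = β·I_B = 75×0.0507 = 3.81 mA, and I_E = (β+1)I_B = 3.86 mA.
V_CE = V_CC − I_C·R_C − I_E·R_E = 9.5 − 3.81×1.5 − 3.86×0.1 = 3.41 V.
V_CE = 3.41 V > 0.2 V confirms active-region operation.

V_CE ≈ 3.4 V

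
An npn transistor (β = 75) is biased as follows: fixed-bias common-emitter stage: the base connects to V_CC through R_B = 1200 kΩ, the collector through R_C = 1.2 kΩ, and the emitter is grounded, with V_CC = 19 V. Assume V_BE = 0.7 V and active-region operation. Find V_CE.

Base loop: V_CC = I_B·R_B + V_BE, so I_B = (19 − 0.7)/1200 kΩ = 0.0153 mA.
In the active region I_C = β·I_B = 75 × 0.0153 = 1.14 mA.
Collector loop: V_CE = V_CC − I_C·R_C = 19 − 1.14×1.2 = 17.6 V.
Since V_CE = 17.6 V > V_CE(sat) ≈ 0.2 V, the transistor is in the active region as assumed.

V_CE ≈ 18 V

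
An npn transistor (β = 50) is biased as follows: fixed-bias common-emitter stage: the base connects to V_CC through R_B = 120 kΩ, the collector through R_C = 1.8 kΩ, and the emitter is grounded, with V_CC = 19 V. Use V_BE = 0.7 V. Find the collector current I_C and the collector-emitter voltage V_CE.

Base loop: V_CC = I_B·R_B + V_BE, so I_B = (19 − 0.7)/120 kΩ = 0.152 mA.
In the active region I_C = β·I_B = 50 × 0.152 = 7.62 mA.
Collector loop: V_CE = V_CC − I_C·R_C = 19 − 7.62×1.8 = 5.28 V.
Since V_CE = 5.28 V > V_CE(sat) ≈ 0.2 V, the transistor is in the active region as assumed.

I_C ≈ 7.6 mA, V_CE ≈ 5.3 V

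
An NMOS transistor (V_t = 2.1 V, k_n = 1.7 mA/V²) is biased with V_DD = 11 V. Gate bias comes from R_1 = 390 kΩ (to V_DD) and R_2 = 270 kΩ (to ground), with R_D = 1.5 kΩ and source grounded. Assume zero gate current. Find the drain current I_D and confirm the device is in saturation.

V_G = V_DD·R_2/(R_1+R_2) = 11×270/660 = 4.5 V. With the source grounded, V_GS = V_G = 4.5 V.
Assume saturation: I_D = (k_n/2)(V_GS − V_t)² = (1.7/2)×(4.5 − 2.1)² = 0.85×2.4² = 4.9 mA.
V_DS = V_DD − I_D·R_D = 11 − 4.9×1.5 = 3.66 V.
Saturation requires V_DS ≥ V_GS − V_t = 2.4 V; 3.66 ≥ 2.4 ✓.

I_D ≈ 4.9 mA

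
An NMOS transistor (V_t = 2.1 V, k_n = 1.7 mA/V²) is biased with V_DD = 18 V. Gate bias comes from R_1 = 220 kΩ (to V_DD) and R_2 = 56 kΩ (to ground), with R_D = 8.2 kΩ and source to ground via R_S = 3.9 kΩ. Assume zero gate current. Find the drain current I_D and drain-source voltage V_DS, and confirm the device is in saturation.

V_G = V_DD·R_2/(R_1+R_2) = 18×56/276 = 3.65 V.
Assume saturation: I_D = (k_n/2)(V_GS − V_t)² with V_GS = V_G − I_D·R_S = 3.65 − 3.9·I_D.
Substituting gives 12.9·I_D² − 11.3·I_D + 2.05 = 0, with roots I_D = 0.257 or 0.616 mA.
The root I_D = 0.616 mA gives V_GS = 1.25 V ≤ V_t, so take I_D = 0.257 mA.
Then V_GS = 2.65 V and V_DS = V_DD − I_D(R_D+R_S) = 18 − 0.257×12.1 = 14.9 V.
Saturation requires V_DS ≥ V_GS − V_t = 0.55 V; 14.9 ≥ 0.55 ✓.

I_D ≈ 0.26 mA, V_DS ≈ 15 V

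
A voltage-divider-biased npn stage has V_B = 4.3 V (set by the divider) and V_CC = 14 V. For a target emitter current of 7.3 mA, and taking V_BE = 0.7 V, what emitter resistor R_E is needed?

R_E ≈ 0.49 kΩ

V_E = V_B − V_BE = 4.3 − 0.7 = 3.6 V.
R_E = V_E / I_E = 3.6 / 7.3 = 0.493 kΩ.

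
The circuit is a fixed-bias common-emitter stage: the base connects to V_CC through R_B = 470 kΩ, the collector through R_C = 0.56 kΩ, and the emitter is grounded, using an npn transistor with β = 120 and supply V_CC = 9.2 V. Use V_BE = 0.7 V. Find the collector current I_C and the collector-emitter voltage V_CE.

I_C ≈ 2.2 mA, V_CE ≈ 8 V

Base loop: V_CC = I_B·R_B + V_BE, so I_B = (9.2 − 0.7)/470 kΩ = 0.0181 mA.
In the active region I_C = β·I_B = 120 × 0.0181 = 2.17 mA.
Collector loop: V_CE = V_CC − I_C·R_C = 9.2 − 2.17×0.56 = 7.98 V.
Since V_CE = 7.98 V > V_CE(sat) ≈ 0.2 V, the transistor is in the active region as assumed.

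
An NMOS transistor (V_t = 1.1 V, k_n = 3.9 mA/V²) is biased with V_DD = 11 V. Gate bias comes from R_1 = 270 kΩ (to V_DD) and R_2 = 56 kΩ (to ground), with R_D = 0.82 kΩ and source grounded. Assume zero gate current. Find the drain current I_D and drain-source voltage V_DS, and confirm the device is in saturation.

V_G = V_DD·R_2/(R_1+R_2) = 11×56/326 = 1.89 V. With the source grounded, V_GS = V_G = 1.89 V.
Assume saturation: I_D = (k_n/2)(V_GS − V_t)² = (3.9/2)×(1.89 − 1.1)² = 1.95×0.79² = 1.22 mA.
V_DS = V_DD − I_D·R_D = 11 − 1.22×0.82 = 10 V.
Saturation requires V_DS ≥ V_GS − V_t = 0.79 V; 10 ≥ 0.79 ✓.

I_D ≈ 1.2 mA, V_DS ≈ 10 V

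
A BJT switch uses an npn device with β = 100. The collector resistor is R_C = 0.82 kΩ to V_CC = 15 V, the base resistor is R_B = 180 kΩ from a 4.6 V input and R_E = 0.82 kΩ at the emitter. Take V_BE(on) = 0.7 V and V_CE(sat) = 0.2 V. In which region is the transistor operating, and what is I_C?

active; I_C ≈ 1.5 mA

Assume active. Base-emitter loop: I_B = (V_BB − V_BE)/(R_B + (β+1)R_E) = (4.6 − 0.7)/(180 + 101×0.82) = 0.0148 mA.
I_C = β·I_B = 100×0.0148 = 1.48 mA.
V_CE = V_CC − I_C·R_C − I_E·R_E = 15 − 1.48×0.82 − 1.5×0.82 = 12.6 V > V_CE(sat), so the active-region assumption holds.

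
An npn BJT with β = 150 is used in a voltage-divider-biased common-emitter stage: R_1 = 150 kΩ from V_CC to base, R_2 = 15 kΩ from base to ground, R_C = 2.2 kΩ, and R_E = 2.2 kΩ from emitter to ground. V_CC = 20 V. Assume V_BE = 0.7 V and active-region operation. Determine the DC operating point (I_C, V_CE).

I_C ≈ 0.48 mA, V_CE ≈ 18 V

Thevenize the base divider: V_Th = V_CC·R_2/(R_1+R_2) = 20×15/165 = 1.82 V, R_Th = R_1‖R_2 = 13.6 kΩ.
Base-emitter loop: V_Th = I_B·R_Th + V_BE + (β+1)I_B·R_E, so I_B = (1.82 − 0.7) / (13.6 + 151×2.2) = 0.00323 mA.
I_C = β·I_B = 150×0.00323 = 0.485 mA, and I_E = (β+1)I_B = 0.488 mA.
V_CE = V_CC − I_C·R_C − I_E·R_E = 20 − 0.485×2.2 − 0.488×2.2 = 17.9 V.
V_CE = 17.9 V > 0.2 V confirms active-region operation.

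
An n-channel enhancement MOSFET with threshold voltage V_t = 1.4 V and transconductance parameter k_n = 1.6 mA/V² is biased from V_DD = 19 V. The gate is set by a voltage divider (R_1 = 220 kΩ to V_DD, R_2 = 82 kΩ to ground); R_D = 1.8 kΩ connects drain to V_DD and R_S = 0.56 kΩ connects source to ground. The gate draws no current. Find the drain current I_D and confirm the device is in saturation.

V_G = V_DD·R_2/(R_1+R_2) = 19×82/302 = 5.16 V.
Assume saturation: I_D = (k_n/2)(V_GS − V_t)² with V_GS = V_G − I_D·R_S = 5.16 − 0.56·I_D.
Substituting gives 0.251·I_D² − 4.37·I_D + 11.3 = 0, with roots I_D = 3.16 or 14.2 mA.
The root I_D = 14.2 mA gives V_GS = -2.82 V ≤ V_t, so take I_D = 3.16 mA.
Then V_GS = 3.39 V and V_DS = V_DD − I_D(R_D+R_S) = 19 − 3.16×2.36 = 11.5 V.
Saturation requires V_DS ≥ V_GS − V_t = 1.99 V; 11.5 ≥ 1.99 ✓.

I_D ≈ 3.2 mA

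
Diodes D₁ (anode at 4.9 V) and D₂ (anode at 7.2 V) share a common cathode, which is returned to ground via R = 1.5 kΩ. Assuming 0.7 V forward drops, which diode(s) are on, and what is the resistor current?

Only D₂ conducts; I_R ≈ 4.3 mA

Assume both conduct. Then node N would need to be at both 4.9−0.7 = 4.2 V and 7.2−0.7 = 6.5 V, which is impossible.
Assume only D₂ conducts: V_N = 7.2 − 0.7 = 6.5 V, so I_R = 6.5/1.5 = 4.33 mA.
Check D₁: its anode-to-cathode voltage is 4.9 − 6.5 = -1.6 V < 0.7 V, so it is off. The assumption is consistent.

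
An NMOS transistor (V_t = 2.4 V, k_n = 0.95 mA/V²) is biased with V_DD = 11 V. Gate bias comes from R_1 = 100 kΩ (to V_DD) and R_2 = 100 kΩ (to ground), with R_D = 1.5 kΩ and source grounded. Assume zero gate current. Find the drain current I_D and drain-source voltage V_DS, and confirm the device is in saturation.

V_G = V_DD·R_2/(R_1+R_2) = 11×100/200 = 5.5 V. With the source grounded, V_GS = V_G = 5.5 V.
Assume saturation: I_D = (k_n/2)(V_GS − V_t)² = (0.95/2)×(5.5 − 2.4)² = 0.475×3.1² = 4.56 mA.
V_DS = V_DD − I_D·R_D = 11 − 4.56×1.5 = 4.15 V.
Saturation requires V_DS ≥ V_GS − V_t = 3.1 V; 4.15 ≥ 3.1 ✓.

I_D ≈ 4.6 mA, V_DS ≈ 4.2 V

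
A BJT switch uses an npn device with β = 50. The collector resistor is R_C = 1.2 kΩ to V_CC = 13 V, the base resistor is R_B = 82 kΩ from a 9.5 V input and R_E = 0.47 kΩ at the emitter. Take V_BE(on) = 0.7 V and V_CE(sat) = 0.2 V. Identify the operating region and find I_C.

active; I_C ≈ 4.2 mA

Assume active. Base-emitter loop: I_B = (V_BB − V_BE)/(R_B + (β+1)R_E) = (9.5 − 0.7)/(82 + 51×0.47) = 0.083 mA.
I_C = β·I_B = 50×0.083 = 4.15 mA.
V_CE = V_CC − I_C·R_C − I_E·R_E = 13 − 4.15×1.2 − 4.24×0.47 = 6.03 V > V_CE(sat), so the active-region assumption holds.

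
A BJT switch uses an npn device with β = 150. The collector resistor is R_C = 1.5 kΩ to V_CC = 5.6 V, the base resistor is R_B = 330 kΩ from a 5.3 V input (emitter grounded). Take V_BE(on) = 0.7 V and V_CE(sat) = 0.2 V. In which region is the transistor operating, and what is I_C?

Assume active. Base-emitter loop: I_B = (V_BB − V_BE)/R_B = (5.3 − 0.7)/330 = 0.0139 mA.
I_C = β·I_B = 150×0.0139 = 2.09 mA.
V_CE = V_CC − I_C·R_C = 5.6 − 2.09×1.5 = 2.46 V > V_CE(sat), so the active-region assumption holds.

active; I_C ≈ 2.1 mA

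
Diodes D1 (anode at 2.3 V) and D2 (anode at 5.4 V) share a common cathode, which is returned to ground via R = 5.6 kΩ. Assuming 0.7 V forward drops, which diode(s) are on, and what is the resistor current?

Assume both conduct. Then node N would need to be at both 2.3−0.7 = 1.6 V and 5.4−0.7 = 4.7 V, which is impossible.
Assume only D2 conducts: V_N = 5.4 − 0.7 = 4.7 V, so I_R = 4.7/5.6 = 0.839 mA.
Check D1: its anode-to-cathode voltage is 2.3 − 4.7 = -2.4 V < 0.7 V, so it is off. The assumption is consistent.

Only D2 conducts; I_R ≈ 0.84 mA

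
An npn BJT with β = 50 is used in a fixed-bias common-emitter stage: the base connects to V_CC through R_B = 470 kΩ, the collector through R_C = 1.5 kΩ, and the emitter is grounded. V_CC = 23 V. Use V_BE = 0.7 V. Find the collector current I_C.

I_C ≈ 2.4 mA

Base loop: V_CC = I_B·R_B + V_BE, so I_B = (23 − 0.7)/470 kΩ = 0.0474 mA.
In the active region I_C = β·I_B = 50 × 0.0474 = 2.37 mA.
Collector loop: V_CE = V_CC − I_C·R_C = 23 − 2.37×1.5 = 19.4 V.
Since V_CE = 19.4 V > V_CE(sat) ≈ 0.2 V, the transistor is in the active region as assumed.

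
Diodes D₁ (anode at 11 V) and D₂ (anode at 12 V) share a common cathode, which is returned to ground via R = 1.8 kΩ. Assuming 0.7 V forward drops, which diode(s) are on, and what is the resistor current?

Assume both conduct. Then node N would need to be at both 11−0.7 = 10.3 V and 12−0.7 = 11.3 V, which is impossible.
Assume only D₂ conducts: V_N = 12 − 0.7 = 11.3 V, so I_R = 11.3/1.8 = 6.28 mA.
Check D₁: its anode-to-cathode voltage is 11 − 11.3 = -0.3 V < 0.7 V, so it is off. The assumption is consistent.

Only D₂ conducts; I_R ≈ 6.3 mA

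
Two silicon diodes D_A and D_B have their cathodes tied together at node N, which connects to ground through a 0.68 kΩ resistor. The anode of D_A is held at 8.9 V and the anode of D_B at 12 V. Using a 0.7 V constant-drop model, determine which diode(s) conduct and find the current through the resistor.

Assume both conduct. Then node N would need to be at both 8.9−0.7 = 8.2 V and 12−0.7 = 11.3 V, which is impossible.
Assume only D_B conducts: V_N = 12 − 0.7 = 11.3 V, so I_R = 11.3/0.68 = 16.6 mA.
Check D_A: its anode-to-cathode voltage is 8.9 − 11.3 = -2.4 V < 0.7 V, so it is off. The assumption is consistent.

Only D_B conducts; I_R ≈ 17 mA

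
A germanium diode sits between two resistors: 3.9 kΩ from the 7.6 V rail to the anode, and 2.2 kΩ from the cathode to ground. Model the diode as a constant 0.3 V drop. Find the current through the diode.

I ≈ 1.2 mA

The two resistors are in series with the diode, so KVL gives 7.6 = I·3.9 + 0.3 + I·2.2.
I = (7.6 − 0.3) / (3.9 + 2.2) kΩ = 7.3 / 6.1 = 1.2 mA.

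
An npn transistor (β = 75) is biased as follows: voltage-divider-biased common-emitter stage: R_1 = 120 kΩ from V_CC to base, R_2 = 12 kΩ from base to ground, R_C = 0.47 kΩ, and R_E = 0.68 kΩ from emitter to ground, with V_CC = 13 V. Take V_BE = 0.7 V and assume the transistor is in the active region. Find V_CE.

Thevenize the base divider: V_Th = V_CC·R_2/(R_1+R_2) = 13×12/132 = 1.18 V, R_Th = R_1‖R_2 = 10.9 kΩ.
Base-emitter loop: V_Th = I_B·R_Th + V_BE + (β+1)I_B·R_E, so I_B = (1.18 − 0.7) / (10.9 + 76×0.68) = 0.0077 mA.
I_C = β·I_B = 75×0.0077 = 0.577 mA, and I_E = (β+1)I_B = 0.585 mA.
V_CE = V_CC − I_C·R_C − I_E·R_E = 13 − 0.577×0.47 − 0.585×0.68 = 12.3 V.
V_CE = 12.3 V > 0.2 V confirms active-region operation.

V_CE ≈ 12 V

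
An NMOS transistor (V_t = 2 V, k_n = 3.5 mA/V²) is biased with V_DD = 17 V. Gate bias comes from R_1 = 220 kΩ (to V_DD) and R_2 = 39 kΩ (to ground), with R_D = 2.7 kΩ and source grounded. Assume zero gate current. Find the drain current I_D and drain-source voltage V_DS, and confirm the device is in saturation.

I_D ≈ 0.55 mA, V_DS ≈ 16 V

V_G = V_DD·R_2/(R_1+R_2) = 17×39/259 = 2.56 V. With the source grounded, V_GS = V_G = 2.56 V.
Assume saturation: I_D = (k_n/2)(V_GS − V_t)² = (3.5/2)×(2.56 − 2)² = 1.75×0.56² = 0.548 mA.
V_DS = V_DD − I_D·R_D = 17 − 0.548×2.7 = 15.5 V.
Saturation requires V_DS ≥ V_GS − V_t = 0.56 V; 15.5 ≥ 0.56 ✓.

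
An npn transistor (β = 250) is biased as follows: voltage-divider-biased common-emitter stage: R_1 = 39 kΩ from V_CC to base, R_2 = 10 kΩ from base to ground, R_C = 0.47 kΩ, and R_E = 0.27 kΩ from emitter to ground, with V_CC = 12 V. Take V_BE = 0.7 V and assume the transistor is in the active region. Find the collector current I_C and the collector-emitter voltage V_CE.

I_C ≈ 5.8 mA, V_CE ≈ 7.7 V

Thevenize the base divider: V_Th = V_CC·R_2/(R_1+R_2) = 12×10/49 = 2.45 V, R_Th = R_1‖R_2 = 7.96 kΩ.
Base-emitter loop: V_Th = I_B·R_Th + V_BE + (β+1)I_B·R_E, so I_B = (2.45 − 0.7) / (7.96 + 251×0.27) = 0.0231 mA.
I_C = β·I_B = 250×0.0231 = 5.77 mA, and I_E = (β+1)I_B = 5.8 mA.
V_CE = V_CC − I_C·R_C − I_E·R_E = 12 − 5.77×0.47 − 5.8×0.27 = 7.72 V.
V_CE = 7.72 V > 0.2 V confirms active-region operation.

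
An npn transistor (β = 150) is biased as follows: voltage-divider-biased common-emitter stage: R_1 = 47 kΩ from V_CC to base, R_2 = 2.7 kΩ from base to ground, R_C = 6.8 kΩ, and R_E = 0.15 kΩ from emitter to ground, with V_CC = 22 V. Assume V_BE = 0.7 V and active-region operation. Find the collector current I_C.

Thevenize the base divider: V_Th = V_CC·R_2/(R_1+R_2) = 22×2.7/49.7 = 1.2 V, R_Th = R_1‖R_2 = 2.55 kΩ.
Base-emitter loop: V_Th = I_B·R_Th + V_BE + (β+1)I_B·R_E, so I_B = (1.2 − 0.7) / (2.55 + 151×0.15) = 0.0196 mA.
I_C = β·I_B = 150×0.0196 = 2.95 mA, and I_E = (β+1)I_B = 2.97 mA.
V_CE = V_CC − I_C·R_C − I_E·R_E = 22 − 2.95×6.8 − 2.97×0.15 = 1.51 V.
V_CE = 1.51 V > 0.2 V confirms active-region operation.

I_C ≈ 2.9 mA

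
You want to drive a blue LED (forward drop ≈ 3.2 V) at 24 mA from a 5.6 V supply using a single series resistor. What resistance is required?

R ≈ 0.1 kΩ

The resistor drops V_S − V_D = 5.6 − 3.2 = 2.4 V at 24 mA.
R = 2.4 V / 24 mA = 0.1 kΩ.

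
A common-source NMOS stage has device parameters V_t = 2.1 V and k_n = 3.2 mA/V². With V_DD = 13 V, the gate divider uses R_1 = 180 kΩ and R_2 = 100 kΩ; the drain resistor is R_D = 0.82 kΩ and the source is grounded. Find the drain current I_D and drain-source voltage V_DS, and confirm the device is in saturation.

I_D ≈ 10 mA, V_DS ≈ 4.5 V

V_G = V_DD·R_2/(R_1+R_2) = 13×100/280 = 4.64 V. With the source grounded, V_GS = V_G = 4.64 V.
Assume saturation: I_D = (k_n/2)(V_GS − V_t)² = (3.2/2)×(4.64 − 2.1)² = 1.6×2.54² = 10.3 mA.
V_DS = V_DD − I_D·R_D = 13 − 10.3×0.82 = 4.52 V.
Saturation requires V_DS ≥ V_GS − V_t = 2.54 V; 4.52 ≥ 2.54 ✓.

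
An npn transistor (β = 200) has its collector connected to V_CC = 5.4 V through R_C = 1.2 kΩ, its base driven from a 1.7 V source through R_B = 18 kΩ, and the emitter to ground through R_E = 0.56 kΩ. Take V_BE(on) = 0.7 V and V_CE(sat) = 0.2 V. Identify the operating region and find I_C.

active; I_C ≈ 1.5 mA

Assume active. Base-emitter loop: I_B = (V_BB − V_BE)/(R_B + (β+1)R_E) = (1.7 − 0.7)/(18 + 201×0.56) = 0.00766 mA.
I_C = β·I_B = 200×0.00766 = 1.53 mA.
V_CE = V_CC − I_C·R_C − I_E·R_E = 5.4 − 1.53×1.2 − 1.54×0.56 = 2.7 V > V_CE(sat), so the active-region assumption holds.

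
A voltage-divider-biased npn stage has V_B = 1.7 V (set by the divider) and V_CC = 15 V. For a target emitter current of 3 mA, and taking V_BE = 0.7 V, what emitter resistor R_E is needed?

V_E = V_B − V_BE = 1.7 − 0.7 = 1 V.
R_E = V_E / I_E = 1 / 3 = 0.333 kΩ.

R_E ≈ 0.33 kΩ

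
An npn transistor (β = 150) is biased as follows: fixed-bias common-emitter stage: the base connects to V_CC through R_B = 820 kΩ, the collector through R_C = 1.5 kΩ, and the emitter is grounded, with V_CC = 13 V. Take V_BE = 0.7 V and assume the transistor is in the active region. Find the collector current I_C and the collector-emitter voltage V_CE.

I_C ≈ 2.2 mA, V_CE ≈ 9.6 V

Base loop: V_CC = I_B·R_B + V_BE, so I_B = (13 − 0.7)/820 kΩ = 0.015 mA.
In the active region I_C = β·I_B = 150 × 0.015 = 2.25 mA.
Collector loop: V_CE = V_CC − I_C·R_C = 13 − 2.25×1.5 = 9.62 V.
Since V_CE = 9.62 V > V_CE(sat) ≈ 0.2 V, the transistor is in the active region as assumed.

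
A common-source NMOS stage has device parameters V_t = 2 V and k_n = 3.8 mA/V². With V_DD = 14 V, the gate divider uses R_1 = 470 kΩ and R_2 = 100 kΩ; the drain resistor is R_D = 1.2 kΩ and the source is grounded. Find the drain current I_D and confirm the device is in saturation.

V_G = V_DD·R_2/(R_1+R_2) = 14×100/570 = 2.46 V. With the source grounded, V_GS = V_G = 2.46 V.
Assume saturation: I_D = (k_n/2)(V_GS − V_t)² = (3.8/2)×(2.46 − 2)² = 1.9×0.456² = 0.395 mA.
V_DS = V_DD − I_D·R_D = 14 − 0.395×1.2 = 13.5 V.
Saturation requires V_DS ≥ V_GS − V_t = 0.456 V; 13.5 ≥ 0.456 ✓.

I_D ≈ 0.4 mA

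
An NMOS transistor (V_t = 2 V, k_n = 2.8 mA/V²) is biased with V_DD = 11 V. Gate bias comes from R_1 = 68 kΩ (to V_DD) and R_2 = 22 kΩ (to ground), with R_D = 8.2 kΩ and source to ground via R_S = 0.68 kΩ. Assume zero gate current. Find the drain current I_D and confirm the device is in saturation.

I_D ≈ 0.32 mA

V_G = V_DD·R_2/(R_1+R_2) = 11×22/90 = 2.69 V.
Assume saturation: I_D = (k_n/2)(V_GS − V_t)² with V_GS = V_G − I_D·R_S = 2.69 − 0.68·I_D.
Substituting gives 0.647·I_D² − 2.31·I_D + 0.664 = 0, with roots I_D = 0.315 or 3.26 mA.
The root I_D = 3.26 mA gives V_GS = 0.475 V ≤ V_t, so take I_D = 0.315 mA.
Then V_GS = 2.47 V and V_DS = V_DD − I_D(R_D+R_S) = 11 − 0.315×8.88 = 8.2 V.
Saturation requires V_DS ≥ V_GS − V_t = 0.475 V; 8.2 ≥ 0.475 ✓.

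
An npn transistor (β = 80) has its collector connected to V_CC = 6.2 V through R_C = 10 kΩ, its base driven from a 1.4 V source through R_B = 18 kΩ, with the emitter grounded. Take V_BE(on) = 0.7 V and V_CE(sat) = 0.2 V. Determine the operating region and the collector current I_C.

saturation; I_C ≈ 0.6 mA

Assume active: I_B = (1.4 − 0.7)/18 = 0.0389 mA, giving I_C = β·I_B = 3.11 mA.
But then V_CE = 6.2 − 3.11×10 = -24.9 V < V_CE(sat) = 0.2 V — impossible in the active region.
So the transistor is saturated. With V_CE = 0.2 V, I_C = (V_CC − 0.2)/R_C = 6/10 = 0.6 mA.
Check: β·I_B = 3.11 mA > I_C = 0.6 mA, confirming saturation.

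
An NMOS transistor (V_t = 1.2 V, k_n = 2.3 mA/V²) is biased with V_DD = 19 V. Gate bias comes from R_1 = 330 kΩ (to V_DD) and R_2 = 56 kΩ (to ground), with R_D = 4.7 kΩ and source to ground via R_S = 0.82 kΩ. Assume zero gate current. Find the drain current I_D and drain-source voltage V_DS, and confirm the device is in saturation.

I_D ≈ 0.85 mA, V_DS ≈ 14 V

V_G = V_DD·R_2/(R_1+R_2) = 19×56/386 = 2.76 V.
Assume saturation: I_D = (k_n/2)(V_GS − V_t)² with V_GS = V_G − I_D·R_S = 2.76 − 0.82·I_D.
Substituting gives 0.773·I_D² − 3.94·I_D + 2.79 = 0, with roots I_D = 0.85 or 4.24 mA.
The root I_D = 4.24 mA gives V_GS = -0.72 V ≤ V_t, so take I_D = 0.85 mA.
Then V_GS = 2.06 V and V_DS = V_DD − I_D(R_D+R_S) = 19 − 0.85×5.52 = 14.3 V.
Saturation requires V_DS ≥ V_GS − V_t = 0.86 V; 14.3 ≥ 0.86 ✓.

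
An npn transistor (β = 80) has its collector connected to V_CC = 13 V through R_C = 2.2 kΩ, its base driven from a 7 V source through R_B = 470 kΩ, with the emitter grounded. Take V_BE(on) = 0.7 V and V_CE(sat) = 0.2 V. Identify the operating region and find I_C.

active; I_C ≈ 1.1 mA

Assume active. Base-emitter loop: I_B = (V_BB − V_BE)/R_B = (7 − 0.7)/470 = 0.0134 mA.
I_C = β·I_B = 80×0.0134 = 1.07 mA.
V_CE = V_CC − I_C·R_C = 13 − 1.07×2.2 = 10.6 V > V_CE(sat), so the active-region assumption holds.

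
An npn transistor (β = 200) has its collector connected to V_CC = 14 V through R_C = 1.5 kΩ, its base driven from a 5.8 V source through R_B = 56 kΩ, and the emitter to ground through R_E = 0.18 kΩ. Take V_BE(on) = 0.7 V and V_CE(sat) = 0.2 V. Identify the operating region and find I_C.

Assume active: I_B = (5.8 − 0.7)/(56 + 201×0.18) = 0.0553 mA, I_C = β·I_B = 11.1 mA.
Then V_CE = 14 − 11.1×1.5 − 11.1×0.18 = -4.6 V < 0.2 V — the active assumption fails.
Re-solve with V_CE = 0.2 V. KCL at the emitter: V_E/R_E = (V_BB−0.7−V_E)/R_B + (V_CC−0.2−V_E)/R_C, giving V_E = 1.49 V.
I_C = (V_CC − 0.2 − V_E)/R_C = (13.8 − 1.49)/1.5 = 8.21 mA.
Check: I_B = (5.1 − 1.49)/56 = 0.0645 mA, and β·I_B = 12.9 mA > I_C, confirming saturation.

saturation; I_C ≈ 8.2 mA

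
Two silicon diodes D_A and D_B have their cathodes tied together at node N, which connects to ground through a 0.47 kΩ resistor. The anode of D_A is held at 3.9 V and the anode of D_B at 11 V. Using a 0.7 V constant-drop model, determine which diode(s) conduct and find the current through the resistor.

Assume both conduct. Then node N would need to be at both 3.9−0.7 = 3.2 V and 11−0.7 = 10.3 V, which is impossible.
Assume only D_B conducts: V_N = 11 − 0.7 = 10.3 V, so I_R = 10.3/0.47 = 21.9 mA.
Check D_A: its anode-to-cathode voltage is 3.9 − 10.3 = -6.4 V < 0.7 V, so it is off. The assumption is consistent.

Only D_B conducts; I_R ≈ 22 mA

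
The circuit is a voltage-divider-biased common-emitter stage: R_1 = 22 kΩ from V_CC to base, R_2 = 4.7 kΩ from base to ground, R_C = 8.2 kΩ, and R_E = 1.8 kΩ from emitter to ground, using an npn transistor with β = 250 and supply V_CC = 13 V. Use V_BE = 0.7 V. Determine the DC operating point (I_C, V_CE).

Thevenize the base divider: V_Th = V_CC·R_2/(R_1+R_2) = 13×4.7/26.7 = 2.29 V, R_Th = R_1‖R_2 = 3.87 kΩ.
Base-emitter loop: V_Th = I_B·R_Th + V_BE + (β+1)I_B·R_E, so I_B = (2.29 − 0.7) / (3.87 + 251×1.8) = 0.00349 mA.
I_C = β·I_B = 250×0.00349 = 0.871 mA, and I_E = (β+1)I_B = 0.875 mA.
V_CE = V_CC − I_C·R_C − I_E·R_E = 13 − 0.871×8.2 − 0.875×1.8 = 4.28 V.
V_CE = 4.28 V > 0.2 V confirms active-region operation.

I_C ≈ 0.87 mA, V_CE ≈ 4.3 V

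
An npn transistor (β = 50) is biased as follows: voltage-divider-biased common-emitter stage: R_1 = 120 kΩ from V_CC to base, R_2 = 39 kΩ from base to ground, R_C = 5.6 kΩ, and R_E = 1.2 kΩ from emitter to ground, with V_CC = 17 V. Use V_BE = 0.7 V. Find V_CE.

Thevenize the base divider: V_Th = V_CC·R_2/(R_1+R_2) = 17×39/159 = 4.17 V, R_Th = R_1‖R_2 = 29.4 kΩ.
Base-emitter loop: V_Th = I_B·R_Th + V_BE + (β+1)I_B·R_E, so I_B = (4.17 − 0.7) / (29.4 + 51×1.2) = 0.0383 mA.
I_C = β·I_B = 50×0.0383 = 1.91 mA, and I_E = (β+1)I_B = 1.95 mA.
V_CE = V_CC − I_C·R_C − I_E·R_E = 17 − 1.91×5.6 − 1.95×1.2 = 3.94 V.
V_CE = 3.94 V > 0.2 V confirms active-region operation.

V_CE ≈ 3.9 V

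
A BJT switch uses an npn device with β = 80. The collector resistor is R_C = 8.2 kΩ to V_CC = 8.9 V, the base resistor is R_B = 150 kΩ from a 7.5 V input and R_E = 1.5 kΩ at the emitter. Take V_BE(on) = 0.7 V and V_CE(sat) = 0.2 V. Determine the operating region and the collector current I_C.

saturation; I_C ≈ 0.89 mA

Assume active: I_B = (7.5 − 0.7)/(150 + 81×1.5) = 0.025 mA, I_C = β·I_B = 2 mA.
Then V_CE = 8.9 − 2×8.2 − 2.03×1.5 = -10.6 V < 0.2 V — the active assumption fails.
Re-solve with V_CE = 0.2 V. KCL at the emitter: V_E/R_E = (V_BB−0.7−V_E)/R_B + (V_CC−0.2−V_E)/R_C, giving V_E = 1.39 V.
I_C = (V_CC − 0.2 − V_E)/R_C = (8.7 − 1.39)/8.2 = 0.891 mA.
Check: I_B = (6.8 − 1.39)/150 = 0.0361 mA, and β·I_B = 2.88 mA > I_C, confirming saturation.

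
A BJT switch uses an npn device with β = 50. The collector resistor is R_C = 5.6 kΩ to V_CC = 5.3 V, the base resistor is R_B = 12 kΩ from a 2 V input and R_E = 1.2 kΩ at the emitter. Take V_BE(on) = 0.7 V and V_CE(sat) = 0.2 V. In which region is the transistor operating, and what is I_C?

saturation; I_C ≈ 0.74 mA

Assume active: I_B = (2 − 0.7)/(12 + 51×1.2) = 0.0178 mA, I_C = β·I_B = 0.888 mA.
Then V_CE = 5.3 − 0.888×5.6 − 0.906×1.2 = -0.76 V < 0.2 V — the active assumption fails.
Re-solve with V_CE = 0.2 V. KCL at the emitter: V_E/R_E = (V_BB−0.7−V_E)/R_B + (V_CC−0.2−V_E)/R_C, giving V_E = 0.93 V.
I_C = (V_CC − 0.2 − V_E)/R_C = (5.1 − 0.93)/5.6 = 0.745 mA.
Check: I_B = (1.3 − 0.93)/12 = 0.0308 mA, and β·I_B = 1.54 mA > I_C, confirming saturation.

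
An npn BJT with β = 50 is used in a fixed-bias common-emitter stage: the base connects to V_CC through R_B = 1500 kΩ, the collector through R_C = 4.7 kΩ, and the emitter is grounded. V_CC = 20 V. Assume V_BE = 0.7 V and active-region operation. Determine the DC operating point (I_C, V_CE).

I_C ≈ 0.64 mA, V_CE ≈ 17 V

Base loop: V_CC = I_B·R_B + V_BE, so I_B = (20 − 0.7)/1500 kΩ = 0.0129 mA.
In the active region I_C = β·I_B = 50 × 0.0129 = 0.643 mA.
Collector loop: V_CE = V_CC − I_C·R_C = 20 − 0.643×4.7 = 17 V.
Since V_CE = 17 V > V_CE(sat) ≈ 0.2 V, the transistor is in the active region as assumed.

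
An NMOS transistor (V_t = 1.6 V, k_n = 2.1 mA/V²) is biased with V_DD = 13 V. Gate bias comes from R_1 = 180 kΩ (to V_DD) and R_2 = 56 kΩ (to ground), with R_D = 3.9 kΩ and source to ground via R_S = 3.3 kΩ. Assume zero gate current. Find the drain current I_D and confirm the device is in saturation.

V_G = V_DD·R_2/(R_1+R_2) = 13×56/236 = 3.08 V.
Assume saturation: I_D = (k_n/2)(V_GS − V_t)² with V_GS = V_G − I_D·R_S = 3.08 − 3.3·I_D.
Substituting gives 11.4·I_D² − 11.3·I_D + 2.31 = 0, with roots I_D = 0.291 or 0.697 mA.
The root I_D = 0.697 mA gives V_GS = 0.785 V ≤ V_t, so take I_D = 0.291 mA.
Then V_GS = 2.13 V and V_DS = V_DD − I_D(R_D+R_S) = 13 − 0.291×7.2 = 10.9 V.
Saturation requires V_DS ≥ V_GS − V_t = 0.526 V; 10.9 ≥ 0.526 ✓.

I_D ≈ 0.29 mA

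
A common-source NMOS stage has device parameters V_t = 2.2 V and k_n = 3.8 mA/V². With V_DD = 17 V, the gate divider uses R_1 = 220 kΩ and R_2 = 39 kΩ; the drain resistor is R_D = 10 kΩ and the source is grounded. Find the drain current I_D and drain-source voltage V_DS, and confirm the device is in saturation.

I_D ≈ 0.25 mA, V_DS ≈ 15 V

V_G = V_DD·R_2/(R_1+R_2) = 17×39/259 = 2.56 V. With the source grounded, V_GS = V_G = 2.56 V.
Assume saturation: I_D = (k_n/2)(V_GS − V_t)² = (3.8/2)×(2.56 − 2.2)² = 1.9×0.36² = 0.246 mA.
V_DS = V_DD − I_D·R_D = 17 − 0.246×10 = 14.5 V.
Saturation requires V_DS ≥ V_GS − V_t = 0.36 V; 14.5 ≥ 0.36 ✓.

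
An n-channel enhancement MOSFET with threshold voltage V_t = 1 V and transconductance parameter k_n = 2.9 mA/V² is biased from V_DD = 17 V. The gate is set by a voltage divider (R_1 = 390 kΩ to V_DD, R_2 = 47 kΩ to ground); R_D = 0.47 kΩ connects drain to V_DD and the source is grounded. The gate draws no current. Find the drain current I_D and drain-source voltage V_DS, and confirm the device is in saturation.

I_D ≈ 0.99 mA, V_DS ≈ 17 V

V_G = V_DD·R_2/(R_1+R_2) = 17×47/437 = 1.83 V. With the source grounded, V_GS = V_G = 1.83 V.
Assume saturation: I_D = (k_n/2)(V_GS − V_t)² = (2.9/2)×(1.83 − 1)² = 1.45×0.828² = 0.995 mA.
V_DS = V_DD − I_D·R_D = 17 − 0.995×0.47 = 16.5 V.
Saturation requires V_DS ≥ V_GS − V_t = 0.828 V; 16.5 ≥ 0.828 ✓.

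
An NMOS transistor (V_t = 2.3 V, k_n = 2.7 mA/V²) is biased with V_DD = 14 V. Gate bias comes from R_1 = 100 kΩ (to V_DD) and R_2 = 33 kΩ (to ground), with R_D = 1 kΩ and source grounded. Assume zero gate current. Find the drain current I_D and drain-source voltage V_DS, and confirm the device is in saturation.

I_D ≈ 1.9 mA, V_DS ≈ 12 V

V_G = V_DD·R_2/(R_1+R_2) = 14×33/133 = 3.47 V. With the source grounded, V_GS = V_G = 3.47 V.
Assume saturation: I_D = (k_n/2)(V_GS − V_t)² = (2.7/2)×(3.47 − 2.3)² = 1.35×1.17² = 1.86 mA.
V_DS = V_DD − I_D·R_D = 14 − 1.86×1 = 12.1 V.
Saturation requires V_DS ≥ V_GS − V_t = 1.17 V; 12.1 ≥ 1.17 ✓.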